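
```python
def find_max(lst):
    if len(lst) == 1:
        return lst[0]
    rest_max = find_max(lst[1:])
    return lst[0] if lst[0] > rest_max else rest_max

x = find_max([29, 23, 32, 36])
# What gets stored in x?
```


find_max([29, 23, 32, 36])
= compare 29 with find_max([23, 32, 36])
= compare 23 with find_max([32, 36])
= compare 32 with find_max([36])
Base: find_max([36]) = 36
compare 32 with 36: max = 36
compare 23 with 36: max = 36
compare 29 with 36: max = 36
= 36


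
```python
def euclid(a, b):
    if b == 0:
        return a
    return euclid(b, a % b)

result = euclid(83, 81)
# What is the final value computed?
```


euclid(83, 81)
= euclid(81, 83 % 81) = euclid(81, 2)
= euclid(2, 81 % 2) = euclid(2, 1)
= euclid(1, 2 % 1) = euclid(1, 0)
b == 0, return a = 1


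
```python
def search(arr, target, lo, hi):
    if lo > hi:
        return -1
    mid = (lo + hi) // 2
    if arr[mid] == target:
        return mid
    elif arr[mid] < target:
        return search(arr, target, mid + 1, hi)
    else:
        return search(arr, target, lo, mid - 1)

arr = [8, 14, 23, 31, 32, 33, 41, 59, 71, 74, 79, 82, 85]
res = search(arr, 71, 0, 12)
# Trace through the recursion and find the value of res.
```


search(arr, 71, 0, 12)
lo=0, hi=12, mid=6, arr[mid]=41
41 < 71, search right half
lo=7, hi=12, mid=9, arr[mid]=74
74 > 71, search left half
lo=7, hi=8, mid=7, arr[mid]=59
59 < 71, search right half
lo=8, hi=8, mid=8, arr[mid]=71
arr[8] == 71, found at index 8
= 8


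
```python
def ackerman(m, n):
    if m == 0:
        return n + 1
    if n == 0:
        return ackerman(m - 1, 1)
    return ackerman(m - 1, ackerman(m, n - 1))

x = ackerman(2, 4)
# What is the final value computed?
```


ackerman(2, 4)
= ackerman(1, ackerman(2, 3))
First compute ackerman(2, 3) = 9
= ackerman(1, 9)
= 11


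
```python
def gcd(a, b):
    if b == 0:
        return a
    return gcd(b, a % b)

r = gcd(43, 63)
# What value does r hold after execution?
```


gcd(43, 63)
= gcd(63, 43 % 63) = gcd(63, 43)
= gcd(43, 63 % 43) = gcd(43, 20)
= gcd(20, 43 % 20) = gcd(20, 3)
= gcd(3, 20 % 3) = gcd(3, 2)
= gcd(2, 3 % 2) = gcd(2, 1)
= gcd(1, 2 % 1) = gcd(1, 0)
b == 0, return a = 1


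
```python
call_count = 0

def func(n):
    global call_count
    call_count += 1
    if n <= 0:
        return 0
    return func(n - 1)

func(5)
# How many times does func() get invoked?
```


func(5) calls func(4) calls ... calls func(0)
Total calls: 5 + 1 (for base case) = 6


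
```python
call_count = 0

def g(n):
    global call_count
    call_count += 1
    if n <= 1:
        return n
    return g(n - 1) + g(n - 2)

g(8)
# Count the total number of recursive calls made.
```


g(8) calls g(7) and g(6); each non-base call branches into two more.
Let C(k) = total number of calls made by g(k), including the call to g(k) itself.
Base cases: C(0) = 1, C(1) = 1
Recurrence: C(k) = 1 + C(k-1) + C(k-2)
  C(2) = 1 + C(1) + C(0) = 1 + 1 + 1 = 3
  C(3) = 1 + C(2) + C(1) = 1 + 3 + 1 = 5
  C(4) = 1 + C(3) + C(2) = 1 + 5 + 3 = 9
  C(5) = 1 + C(4) + C(3) = 1 + 9 + 5 = 15
  C(6) = 1 + C(5) + C(4) = 1 + 15 + 9 = 25
  C(7) = 1 + C(6) + C(5) = 1 + 25 + 15 = 41
  C(8) = 1 + C(7) + C(6) = 1 + 41 + 25 = 67
Total calls = C(8) = 67


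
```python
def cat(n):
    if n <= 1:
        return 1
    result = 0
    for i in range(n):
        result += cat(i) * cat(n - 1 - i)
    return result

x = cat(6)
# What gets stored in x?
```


cat(6)
= sum of cat(i) * cat(6-1-i) for i in 0..5
First compute sub-values bottom-up:
  cat(0) = 1, cat(1) = 1
  cat(2) = 1*1 + 1*1 = 2
  cat(3) = 1*2 + 1*1 + 2*1 = 5
  cat(4) = 1*5 + 1*2 + 2*1 + 5*1 = 14
  cat(5) = 1*14 + 1*5 + 2*2 + 5*1 + 14*1 = 42
Now cat(6):
  cat(0)*cat(5) = 1*42 = 42
  cat(1)*cat(4) = 1*14 = 14
  cat(2)*cat(3) = 2*5 = 10
  cat(3)*cat(2) = 5*2 = 10
  cat(4)*cat(1) = 14*1 = 14
  cat(5)*cat(0) = 42*1 = 42
= 42 + 14 + 10 + 10 + 14 + 42
= 132


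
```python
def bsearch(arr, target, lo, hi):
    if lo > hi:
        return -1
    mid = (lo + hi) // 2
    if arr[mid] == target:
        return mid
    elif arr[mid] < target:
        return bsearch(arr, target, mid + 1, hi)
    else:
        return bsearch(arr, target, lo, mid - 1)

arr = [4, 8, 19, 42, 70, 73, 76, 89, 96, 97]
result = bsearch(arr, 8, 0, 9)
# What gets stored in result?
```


bsearch(arr, 8, 0, 9)
lo=0, hi=9, mid=4, arr[mid]=70
70 > 8, search left half
lo=0, hi=3, mid=1, arr[mid]=8
arr[1] == 8, found at index 1
= 1


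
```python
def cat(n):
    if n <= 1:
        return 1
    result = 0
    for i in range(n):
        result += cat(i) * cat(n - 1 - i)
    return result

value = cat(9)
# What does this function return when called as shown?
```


cat(9)
= sum of cat(i) * cat(9-1-i) for i in 0..8
First compute sub-values bottom-up:
  cat(0) = 1, cat(1) = 1
  cat(2) = 1*1 + 1*1 = 2
  cat(3) = 1*2 + 1*1 + 2*1 = 5
  cat(4) = 1*5 + 1*2 + 2*1 + 5*1 = 14
  cat(5) = 1*14 + 1*5 + 2*2 + 5*1 + 14*1 = 42
  cat(6) = 1*42 + 1*14 + 2*5 + 5*2 + 14*1 + 42*1 = 132
  cat(7) = 1*132 + 1*42 + 2*14 + 5*5 + 14*2 + 42*1 + 132*1 = 429
  cat(8) = 1*429 + 1*132 + 2*42 + 5*14 + 14*5 + 42*2 + 132*1 + 429*1 = 1430
Now cat(9):
  cat(0)*cat(8) = 1*1430 = 1430
  cat(1)*cat(7) = 1*429 = 429
  cat(2)*cat(6) = 2*132 = 264
  cat(3)*cat(5) = 5*42 = 210
  cat(4)*cat(4) = 14*14 = 196
  cat(5)*cat(3) = 42*5 = 210
  cat(6)*cat(2) = 132*2 = 264
  cat(7)*cat(1) = 429*1 = 429
  cat(8)*cat(0) = 1430*1 = 1430
= 1430 + 429 + 264 + 210 + 196 + 210 + 264 + 429 + 1430
= 4862


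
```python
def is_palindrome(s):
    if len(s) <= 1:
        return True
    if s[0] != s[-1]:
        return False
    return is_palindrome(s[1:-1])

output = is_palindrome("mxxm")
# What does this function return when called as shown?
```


is_palindrome("mxxm")
"mxxm": s[0]='m' == s[-1]='m' -> is_palindrome("xx")
"xx": s[0]='x' == s[-1]='x' -> is_palindrome("")
"": len <= 1 -> True
= True


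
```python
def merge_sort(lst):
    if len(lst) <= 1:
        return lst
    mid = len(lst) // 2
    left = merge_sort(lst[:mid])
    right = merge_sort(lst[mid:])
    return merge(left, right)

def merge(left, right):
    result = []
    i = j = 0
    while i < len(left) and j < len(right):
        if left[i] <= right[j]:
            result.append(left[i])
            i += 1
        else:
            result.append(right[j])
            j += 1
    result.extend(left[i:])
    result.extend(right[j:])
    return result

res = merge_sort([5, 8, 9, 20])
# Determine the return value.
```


merge_sort([5, 8, 9, 20])
Split into [5, 8] and [9, 20]
Left sorted: [5, 8]
Right sorted: [9, 20]
Merge [5, 8] and [9, 20]
= [5, 8, 9, 20]


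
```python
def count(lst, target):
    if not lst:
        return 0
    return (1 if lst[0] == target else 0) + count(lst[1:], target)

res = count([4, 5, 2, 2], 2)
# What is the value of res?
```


count([4, 5, 2, 2], 2)
lst[0]=4 != 2: 0 + count([5, 2, 2], 2)
lst[0]=5 != 2: 0 + count([2, 2], 2)
lst[0]=2 == 2: 1 + count([2], 2)
lst[0]=2 == 2: 1 + count([], 2)
= 2


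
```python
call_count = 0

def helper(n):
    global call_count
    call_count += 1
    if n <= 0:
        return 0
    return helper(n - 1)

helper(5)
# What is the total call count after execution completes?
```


helper(5) calls helper(4) calls ... calls helper(0)
Total calls: 5 + 1 (for base case) = 6


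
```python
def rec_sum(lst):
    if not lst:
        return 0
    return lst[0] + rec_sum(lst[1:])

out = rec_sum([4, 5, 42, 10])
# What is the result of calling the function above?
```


rec_sum([4, 5, 42, 10])
= 4 + rec_sum([5, 42, 10])
= 4 + 5 + rec_sum([42, 10])
= 4 + 5 + 42 + rec_sum([10])
= 4 + 5 + 42 + 10 + rec_sum([])
= 4 + 5 + 42 + 10 + 0
= 61


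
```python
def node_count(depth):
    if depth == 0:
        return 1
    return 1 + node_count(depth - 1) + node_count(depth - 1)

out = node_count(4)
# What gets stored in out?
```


node_count(4)
= 1 + node_count(3) + node_count(3)
= 1 + 2 * node_count(3)
node_count(k) = 2^(k+1) - 1
node_count(0) = 1
node_count(1) = 3
node_count(2) = 7
node_count(3) = 15
node_count(4) = 31
node_count(4) = 2^5 - 1 = 31


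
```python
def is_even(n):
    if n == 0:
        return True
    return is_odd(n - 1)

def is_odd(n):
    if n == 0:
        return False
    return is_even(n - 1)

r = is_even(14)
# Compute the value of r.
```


is_even(14)
= is_odd(13)
= is_even(12)
= is_odd(11)
= is_even(10)
= is_odd(9)
= is_even(8)
= is_odd(7)
= is_even(6)
= is_odd(5)
= is_even(4)
= is_odd(3)
= is_even(2)
= is_odd(1)
= is_even(0)
n == 0: return True
= True


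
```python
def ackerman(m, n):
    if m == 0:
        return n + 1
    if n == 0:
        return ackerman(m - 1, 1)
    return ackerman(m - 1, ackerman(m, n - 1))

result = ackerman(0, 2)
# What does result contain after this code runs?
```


ackerman(0, 2)
m == 0: return 2 + 1 = 3
= 3


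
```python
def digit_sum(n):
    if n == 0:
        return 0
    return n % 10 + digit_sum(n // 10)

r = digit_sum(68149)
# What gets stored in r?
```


digit_sum(68149)
= 9 + digit_sum(6814)
= 9 + 4 + digit_sum(681)
= 9 + 4 + 1 + digit_sum(68)
= 9 + 4 + 1 + 8 + digit_sum(6)
= 9 + 4 + 1 + 8 + 6 + digit_sum(0)
= 9 + 4 + 1 + 8 + 6 + 0
= 28


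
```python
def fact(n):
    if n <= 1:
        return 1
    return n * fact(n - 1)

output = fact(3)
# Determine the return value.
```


fact(3)
= 3 * fact(2)
= 3 * 2 * fact(1)
= 3 * 2 * 1
= 6


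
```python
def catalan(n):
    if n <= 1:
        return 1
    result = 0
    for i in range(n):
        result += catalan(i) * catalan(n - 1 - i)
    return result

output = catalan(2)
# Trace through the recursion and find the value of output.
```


catalan(2)
= sum of catalan(i) * catalan(2-1-i) for i in 0..1
  catalan(0)*catalan(1) = 1*1 = 1
  catalan(1)*catalan(0) = 1*1 = 1
= 1 + 1
= 2


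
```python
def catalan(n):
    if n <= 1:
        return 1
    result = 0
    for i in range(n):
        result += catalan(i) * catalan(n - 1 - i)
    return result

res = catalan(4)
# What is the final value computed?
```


catalan(4)
= sum of catalan(i) * catalan(4-1-i) for i in 0..3
First compute sub-values bottom-up:
  catalan(0) = 1, catalan(1) = 1
  catalan(2) = 1*1 + 1*1 = 2
  catalan(3) = 1*2 + 1*1 + 2*1 = 5
Now catalan(4):
  catalan(0)*catalan(3) = 1*5 = 5
  catalan(1)*catalan(2) = 1*2 = 2
  catalan(2)*catalan(1) = 2*1 = 2
  catalan(3)*catalan(0) = 5*1 = 5
= 5 + 2 + 2 + 5
= 14


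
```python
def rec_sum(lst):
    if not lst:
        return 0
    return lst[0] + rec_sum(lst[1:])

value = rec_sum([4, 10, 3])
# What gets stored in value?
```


rec_sum([4, 10, 3])
= 4 + rec_sum([10, 3])
= 4 + 10 + rec_sum([3])
= 4 + 10 + 3 + rec_sum([])
= 4 + 10 + 3 + 0
= 17


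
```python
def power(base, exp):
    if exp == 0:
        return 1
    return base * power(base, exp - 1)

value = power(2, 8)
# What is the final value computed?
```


power(2, 8)
= 2 * power(2, 7)
= 2 * 2 * power(2, 6)
= 2 * 2 * 2 * power(2, 5)
= 2 * 2 * 2 * 2 * power(2, 4)
= 2 * 2 * 2 * 2 * 2 * power(2, 3)
= 2 * 2 * 2 * 2 * 2 * 2 * power(2, 2)
= 2 * 2 * 2 * 2 * 2 * 2 * 2 * power(2, 1)
= 2 * 2 * 2 * 2 * 2 * 2 * 2 * 2 * power(2, 0)
= 2 * 2 * 2 * 2 * 2 * 2 * 2 * 2 * 1
= 256


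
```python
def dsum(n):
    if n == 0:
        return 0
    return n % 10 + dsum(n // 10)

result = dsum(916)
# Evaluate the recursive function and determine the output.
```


dsum(916)
= 6 + dsum(91)
= 6 + 1 + dsum(9)
= 6 + 1 + 9 + dsum(0)
= 6 + 1 + 9 + 0
= 16


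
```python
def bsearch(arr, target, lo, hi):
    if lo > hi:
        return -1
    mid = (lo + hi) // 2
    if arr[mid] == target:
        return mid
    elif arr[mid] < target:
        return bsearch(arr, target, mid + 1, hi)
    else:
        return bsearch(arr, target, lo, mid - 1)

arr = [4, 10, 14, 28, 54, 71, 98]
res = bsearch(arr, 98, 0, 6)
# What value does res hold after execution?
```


bsearch(arr, 98, 0, 6)
lo=0, hi=6, mid=3, arr[mid]=28
28 < 98, search right half
lo=4, hi=6, mid=5, arr[mid]=71
71 < 98, search right half
lo=6, hi=6, mid=6, arr[mid]=98
arr[6] == 98, found at index 6
= 6


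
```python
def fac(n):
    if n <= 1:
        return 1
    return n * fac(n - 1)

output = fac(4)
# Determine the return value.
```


fac(4)
= 4 * fac(3)
= 4 * 3 * fac(2)
= 4 * 3 * 2 * fac(1)
= 4 * 3 * 2 * 1
= 24


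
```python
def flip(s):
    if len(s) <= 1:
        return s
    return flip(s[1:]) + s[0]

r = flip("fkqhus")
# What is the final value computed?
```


flip("fkqhus")
= flip("kqhus") + "f"
= flip("qhus") + "k" + "f"
= flip("hus") + "q" + "k" + "f"
= flip("us") + "h" + "q" + "k" + "f"
= flip("s") + "u" + "h" + "q" + "k" + "f"
= "s" + "u" + "h" + "q" + "k" + "f"
= "suhqkf"


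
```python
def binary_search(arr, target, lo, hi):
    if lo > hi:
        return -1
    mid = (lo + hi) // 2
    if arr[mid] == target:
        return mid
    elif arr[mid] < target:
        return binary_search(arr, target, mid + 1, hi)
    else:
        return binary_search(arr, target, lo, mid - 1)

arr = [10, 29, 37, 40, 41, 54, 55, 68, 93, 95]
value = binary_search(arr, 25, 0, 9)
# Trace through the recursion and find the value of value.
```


binary_search(arr, 25, 0, 9)
lo=0, hi=9, mid=4, arr[mid]=41
41 > 25, search left half
lo=0, hi=3, mid=1, arr[mid]=29
29 > 25, search left half
lo=0, hi=0, mid=0, arr[mid]=10
10 < 25, search right half
lo > hi, target not found, return -1
= -1


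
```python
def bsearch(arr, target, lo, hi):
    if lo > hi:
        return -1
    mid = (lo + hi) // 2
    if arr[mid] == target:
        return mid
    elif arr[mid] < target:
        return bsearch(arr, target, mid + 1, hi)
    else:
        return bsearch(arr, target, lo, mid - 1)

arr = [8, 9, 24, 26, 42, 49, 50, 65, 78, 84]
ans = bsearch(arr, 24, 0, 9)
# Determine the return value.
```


bsearch(arr, 24, 0, 9)
lo=0, hi=9, mid=4, arr[mid]=42
42 > 24, search left half
lo=0, hi=3, mid=1, arr[mid]=9
9 < 24, search right half
lo=2, hi=3, mid=2, arr[mid]=24
arr[2] == 24, found at index 2
= 2


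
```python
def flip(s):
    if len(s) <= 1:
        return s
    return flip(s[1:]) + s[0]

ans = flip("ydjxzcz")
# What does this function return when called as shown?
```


flip("ydjxzcz")
= flip("djxzcz") + "y"
= flip("jxzcz") + "d" + "y"
= flip("xzcz") + "j" + "d" + "y"
= flip("zcz") + "x" + "j" + "d" + "y"
= flip("cz") + "z" + "x" + "j" + "d" + "y"
= flip("z") + "c" + "z" + "x" + "j" + "d" + "y"
= "z" + "c" + "z" + "x" + "j" + "d" + "y"
= "zczxjdy"


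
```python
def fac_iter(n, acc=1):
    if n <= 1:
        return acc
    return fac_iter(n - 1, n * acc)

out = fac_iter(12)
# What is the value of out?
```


fac_iter(12, 1)
= fac_iter(11, 12 * 1) = fac_iter(11, 12)
= fac_iter(10, 11 * 12) = fac_iter(10, 132)
= fac_iter(9, 10 * 132) = fac_iter(9, 1320)
= fac_iter(8, 9 * 1320) = fac_iter(8, 11880)
= fac_iter(7, 8 * 11880) = fac_iter(7, 95040)
= fac_iter(6, 7 * 95040) = fac_iter(6, 665280)
= fac_iter(5, 6 * 665280) = fac_iter(5, 3991680)
= fac_iter(4, 5 * 3991680) = fac_iter(4, 19958400)
= fac_iter(3, 4 * 19958400) = fac_iter(3, 79833600)
= fac_iter(2, 3 * 79833600) = fac_iter(2, 239500800)
= fac_iter(1, 2 * 239500800) = fac_iter(1, 479001600)
n <= 1, return acc = 479001600


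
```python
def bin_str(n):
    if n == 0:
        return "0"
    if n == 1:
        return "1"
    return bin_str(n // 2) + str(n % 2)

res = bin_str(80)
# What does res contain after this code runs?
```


bin_str(80)
= bin_str(40) + "0"
= bin_str(20) + "0" + "0"
= bin_str(10) + "0" + "0" + "0"
= bin_str(5) + "0" + "0" + "0" + "0"
= bin_str(2) + "1" + "0" + "0" + "0" + "0"
= bin_str(1) + "0" + "1" + "0" + "0" + "0" + "0"
= "1" + "0" + "1" + "0" + "0" + "0" + "0"
= "1010000"


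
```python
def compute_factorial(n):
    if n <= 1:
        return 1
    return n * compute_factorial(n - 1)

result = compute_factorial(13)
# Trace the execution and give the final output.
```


compute_factorial(13)
= 13 * compute_factorial(12)
= 13 * 12 * compute_factorial(11)
= 13 * 12 * 11 * compute_factorial(10)
= 13 * 12 * 11 * 10 * compute_factorial(9)
= 13 * 12 * 11 * 10 * 9 * compute_factorial(8)
= 13 * 12 * 11 * 10 * 9 * 8 * compute_factorial(7)
= 13 * 12 * 11 * 10 * 9 * 8 * 7 * compute_factorial(6)
= 13 * 12 * 11 * 10 * 9 * 8 * 7 * 6 * compute_factorial(5)
= 13 * 12 * 11 * 10 * 9 * 8 * 7 * 6 * 5 * compute_factorial(4)
= 13 * 12 * 11 * 10 * 9 * 8 * 7 * 6 * 5 * 4 * compute_factorial(3)
= 13 * 12 * 11 * 10 * 9 * 8 * 7 * 6 * 5 * 4 * 3 * compute_factorial(2)
= 13 * 12 * 11 * 10 * 9 * 8 * 7 * 6 * 5 * 4 * 3 * 2 * compute_factorial(1)
= 13 * 12 * 11 * 10 * 9 * 8 * 7 * 6 * 5 * 4 * 3 * 2 * 1
= 6227020800


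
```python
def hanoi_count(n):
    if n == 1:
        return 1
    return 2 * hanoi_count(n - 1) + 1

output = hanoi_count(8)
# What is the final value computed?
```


hanoi_count(8)
= 2 * hanoi_count(7) + 1
= 2 * (2 * hanoi_count(6) + 1) + 1
= 2 * (2 * (2 * hanoi_count(5) + 1) + 1) + 1
= 2 * (2 * (2 * (2 * hanoi_count(4) + 1) + 1) + 1) + 1
= 2 * (2 * (2 * (2 * (2 * hanoi_count(3) + 1) + 1) + 1) + 1) + 1
= 2 * (2 * (2 * (2 * (2 * (2 * hanoi_count(2) + 1) + 1) + 1) + 1) + 1) + 1
= 2 * (2 * (2 * (2 * (2 * (2 * (2 * hanoi_count(1) + 1) + 1) + 1) + 1) + 1) + 1) + 1
Now compute bottom-up:
hanoi_count(1) = 1
hanoi_count(2) = 2 * 1 + 1 = 3
hanoi_count(3) = 2 * 3 + 1 = 7
hanoi_count(4) = 2 * 7 + 1 = 15
hanoi_count(5) = 2 * 15 + 1 = 31
hanoi_count(6) = 2 * 31 + 1 = 63
hanoi_count(7) = 2 * 63 + 1 = 127
hanoi_count(8) = 2 * 127 + 1 = 255
= 255


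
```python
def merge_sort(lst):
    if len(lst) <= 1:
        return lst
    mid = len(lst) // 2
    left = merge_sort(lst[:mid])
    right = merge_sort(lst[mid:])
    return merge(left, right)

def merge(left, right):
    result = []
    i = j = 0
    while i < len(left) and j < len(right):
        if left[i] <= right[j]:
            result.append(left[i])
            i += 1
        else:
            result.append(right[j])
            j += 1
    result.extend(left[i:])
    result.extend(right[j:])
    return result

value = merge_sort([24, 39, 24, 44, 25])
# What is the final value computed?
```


merge_sort([24, 39, 24, 44, 25])
Split into [24, 39] and [24, 44, 25]
Left sorted: [24, 39]
Right sorted: [24, 25, 44]
Merge [24, 39] and [24, 25, 44]
= [24, 24, 25, 39, 44]


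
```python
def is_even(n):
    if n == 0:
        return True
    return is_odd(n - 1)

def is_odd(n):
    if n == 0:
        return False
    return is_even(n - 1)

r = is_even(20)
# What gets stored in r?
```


is_even(20)
= is_odd(19)
= is_even(18)
= is_odd(17)
= is_even(16)
= is_odd(15)
= is_even(14)
= is_odd(13)
= is_even(12)
= is_odd(11)
= is_even(10)
= is_odd(9)
= is_even(8)
= is_odd(7)
= is_even(6)
= is_odd(5)
= is_even(4)
= is_odd(3)
= is_even(2)
= is_odd(1)
= is_even(0)
n == 0: return True
= True


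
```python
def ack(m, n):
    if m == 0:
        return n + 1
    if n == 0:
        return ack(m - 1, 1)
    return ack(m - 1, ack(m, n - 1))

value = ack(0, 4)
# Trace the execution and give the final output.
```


ack(0, 4)
m == 0: return 4 + 1 = 5
= 5


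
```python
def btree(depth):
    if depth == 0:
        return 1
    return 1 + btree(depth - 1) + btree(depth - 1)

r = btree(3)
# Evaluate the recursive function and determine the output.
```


btree(3)
= 1 + btree(2) + btree(2)
= 1 + 2 * btree(2)
btree(k) = 2^(k+1) - 1
btree(0) = 1
btree(1) = 3
btree(2) = 7
btree(3) = 15
btree(3) = 2^4 - 1 = 15


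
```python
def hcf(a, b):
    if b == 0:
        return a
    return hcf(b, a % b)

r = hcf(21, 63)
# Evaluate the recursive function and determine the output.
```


hcf(21, 63)
= hcf(63, 21 % 63) = hcf(63, 21)
= hcf(21, 63 % 21) = hcf(21, 0)
b == 0, return a = 21


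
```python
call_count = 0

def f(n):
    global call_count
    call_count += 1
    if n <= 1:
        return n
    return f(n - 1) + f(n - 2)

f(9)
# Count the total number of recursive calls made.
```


f(9) calls f(8) and f(7); each non-base call branches into two more.
Let C(k) = total number of calls made by f(k), including the call to f(k) itself.
Base cases: C(0) = 1, C(1) = 1
Recurrence: C(k) = 1 + C(k-1) + C(k-2)
  C(2) = 1 + C(1) + C(0) = 1 + 1 + 1 = 3
  C(3) = 1 + C(2) + C(1) = 1 + 3 + 1 = 5
  C(4) = 1 + C(3) + C(2) = 1 + 5 + 3 = 9
  C(5) = 1 + C(4) + C(3) = 1 + 9 + 5 = 15
  C(6) = 1 + C(5) + C(4) = 1 + 15 + 9 = 25
  C(7) = 1 + C(6) + C(5) = 1 + 25 + 15 = 41
  C(8) = 1 + C(7) + C(6) = 1 + 41 + 25 = 67
  C(9) = 1 + C(8) + C(7) = 1 + 67 + 41 = 109
Total calls = C(9) = 109


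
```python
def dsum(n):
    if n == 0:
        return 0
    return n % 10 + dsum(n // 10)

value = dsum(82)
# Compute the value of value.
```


dsum(82)
= 2 + dsum(8)
= 2 + 8 + dsum(0)
= 2 + 8 + 0
= 10


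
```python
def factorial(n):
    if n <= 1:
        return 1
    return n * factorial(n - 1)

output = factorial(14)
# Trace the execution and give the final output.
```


factorial(14)
= 14 * factorial(13)
= 14 * 13 * factorial(12)
= 14 * 13 * 12 * factorial(11)
= 14 * 13 * 12 * 11 * factorial(10)
= 14 * 13 * 12 * 11 * 10 * factorial(9)
= 14 * 13 * 12 * 11 * 10 * 9 * factorial(8)
= 14 * 13 * 12 * 11 * 10 * 9 * 8 * factorial(7)
= 14 * 13 * 12 * 11 * 10 * 9 * 8 * 7 * factorial(6)
= 14 * 13 * 12 * 11 * 10 * 9 * 8 * 7 * 6 * factorial(5)
= 14 * 13 * 12 * 11 * 10 * 9 * 8 * 7 * 6 * 5 * factorial(4)
= 14 * 13 * 12 * 11 * 10 * 9 * 8 * 7 * 6 * 5 * 4 * factorial(3)
= 14 * 13 * 12 * 11 * 10 * 9 * 8 * 7 * 6 * 5 * 4 * 3 * factorial(2)
= 14 * 13 * 12 * 11 * 10 * 9 * 8 * 7 * 6 * 5 * 4 * 3 * 2 * factorial(1)
= 14 * 13 * 12 * 11 * 10 * 9 * 8 * 7 * 6 * 5 * 4 * 3 * 2 * 1
= 87178291200


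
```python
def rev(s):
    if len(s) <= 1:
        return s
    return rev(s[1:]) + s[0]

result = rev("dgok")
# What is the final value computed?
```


rev("dgok")
= rev("gok") + "d"
= rev("ok") + "g" + "d"
= rev("k") + "o" + "g" + "d"
= "k" + "o" + "g" + "d"
= "kogd"


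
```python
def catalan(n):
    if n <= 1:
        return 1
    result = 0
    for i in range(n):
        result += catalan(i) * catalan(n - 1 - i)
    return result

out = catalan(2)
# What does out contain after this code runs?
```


catalan(2)
= sum of catalan(i) * catalan(2-1-i) for i in 0..1
  catalan(0)*catalan(1) = 1*1 = 1
  catalan(1)*catalan(0) = 1*1 = 1
= 1 + 1
= 2


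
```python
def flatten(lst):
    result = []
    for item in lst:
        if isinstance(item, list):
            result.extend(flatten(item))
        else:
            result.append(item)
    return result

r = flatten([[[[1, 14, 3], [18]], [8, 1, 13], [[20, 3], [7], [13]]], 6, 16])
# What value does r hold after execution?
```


flatten([[[[1, 14, 3], [18]], [8, 1, 13], [[20, 3], [7], [13]]], 6, 16])
Processing each element:
  [[[1, 14, 3], [18]], [8, 1, 13], [[20, 3], [7], [13]]] is a list -> flatten recursively -> [1, 14, 3, 18, 8, 1, 13, 20, 3, 7, 13]
  6 is not a list -> append 6
  16 is not a list -> append 16
= [1, 14, 3, 18, 8, 1, 13, 20, 3, 7, 13, 6, 16]


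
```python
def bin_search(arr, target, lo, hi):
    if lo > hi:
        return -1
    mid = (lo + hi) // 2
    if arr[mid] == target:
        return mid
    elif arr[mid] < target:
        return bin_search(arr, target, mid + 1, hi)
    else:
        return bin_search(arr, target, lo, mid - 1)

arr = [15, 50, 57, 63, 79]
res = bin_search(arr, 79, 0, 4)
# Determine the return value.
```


bin_search(arr, 79, 0, 4)
lo=0, hi=4, mid=2, arr[mid]=57
57 < 79, search right half
lo=3, hi=4, mid=3, arr[mid]=63
63 < 79, search right half
lo=4, hi=4, mid=4, arr[mid]=79
arr[4] == 79, found at index 4
= 4


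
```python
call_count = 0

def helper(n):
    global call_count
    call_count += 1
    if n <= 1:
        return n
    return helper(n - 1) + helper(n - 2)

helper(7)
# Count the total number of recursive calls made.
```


helper(7) calls helper(6) and helper(5); each non-base call branches into two more.
Let C(k) = total number of calls made by helper(k), including the call to helper(k) itself.
Base cases: C(0) = 1, C(1) = 1
Recurrence: C(k) = 1 + C(k-1) + C(k-2)
  C(2) = 1 + C(1) + C(0) = 1 + 1 + 1 = 3
  C(3) = 1 + C(2) + C(1) = 1 + 3 + 1 = 5
  C(4) = 1 + C(3) + C(2) = 1 + 5 + 3 = 9
  C(5) = 1 + C(4) + C(3) = 1 + 9 + 5 = 15
  C(6) = 1 + C(5) + C(4) = 1 + 15 + 9 = 25
  C(7) = 1 + C(6) + C(5) = 1 + 25 + 15 = 41
Total calls = C(7) = 41


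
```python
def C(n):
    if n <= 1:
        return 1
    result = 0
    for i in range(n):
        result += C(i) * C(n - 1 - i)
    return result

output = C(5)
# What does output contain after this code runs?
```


C(5)
= sum of C(i) * C(5-1-i) for i in 0..4
First compute sub-values bottom-up:
  C(0) = 1, C(1) = 1
  C(2) = 1*1 + 1*1 = 2
  C(3) = 1*2 + 1*1 + 2*1 = 5
  C(4) = 1*5 + 1*2 + 2*1 + 5*1 = 14
Now C(5):
  C(0)*C(4) = 1*14 = 14
  C(1)*C(3) = 1*5 = 5
  C(2)*C(2) = 2*2 = 4
  C(3)*C(1) = 5*1 = 5
  C(4)*C(0) = 14*1 = 14
= 14 + 5 + 4 + 5 + 14
= 42


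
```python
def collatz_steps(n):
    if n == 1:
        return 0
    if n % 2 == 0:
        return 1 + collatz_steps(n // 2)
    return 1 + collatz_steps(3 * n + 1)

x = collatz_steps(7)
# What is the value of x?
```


collatz_steps(7)
7 is odd -> 3*7+1 = 22 -> collatz_steps(22)
22 is even -> collatz_steps(11)
11 is odd -> 3*11+1 = 34 -> collatz_steps(34)
34 is even -> collatz_steps(17)
17 is odd -> 3*17+1 = 52 -> collatz_steps(52)
52 is even -> collatz_steps(26)
26 is even -> collatz_steps(13)
13 is odd -> 3*13+1 = 40 -> collatz_steps(40)
40 is even -> collatz_steps(20)
20 is even -> collatz_steps(10)
10 is even -> collatz_steps(5)
5 is odd -> 3*5+1 = 16 -> collatz_steps(16)
16 is even -> collatz_steps(8)
8 is even -> collatz_steps(4)
4 is even -> collatz_steps(2)
2 is even -> collatz_steps(1)
Reached 1 after 16 steps
= 16


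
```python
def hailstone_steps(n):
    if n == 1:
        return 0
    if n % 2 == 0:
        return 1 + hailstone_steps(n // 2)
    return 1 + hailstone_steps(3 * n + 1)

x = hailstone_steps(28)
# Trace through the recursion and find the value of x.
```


hailstone_steps(28)
28 is even -> hailstone_steps(14)
14 is even -> hailstone_steps(7)
7 is odd -> 3*7+1 = 22 -> hailstone_steps(22)
22 is even -> hailstone_steps(11)
11 is odd -> 3*11+1 = 34 -> hailstone_steps(34)
34 is even -> hailstone_steps(17)
17 is odd -> 3*17+1 = 52 -> hailstone_steps(52)
52 is even -> hailstone_steps(26)
26 is even -> hailstone_steps(13)
13 is odd -> 3*13+1 = 40 -> hailstone_steps(40)
40 is even -> hailstone_steps(20)
20 is even -> hailstone_steps(10)
10 is even -> hailstone_steps(5)
5 is odd -> 3*5+1 = 16 -> hailstone_steps(16)
16 is even -> hailstone_steps(8)
8 is even -> hailstone_steps(4)
4 is even -> hailstone_steps(2)
2 is even -> hailstone_steps(1)
Reached 1 after 18 steps
= 18


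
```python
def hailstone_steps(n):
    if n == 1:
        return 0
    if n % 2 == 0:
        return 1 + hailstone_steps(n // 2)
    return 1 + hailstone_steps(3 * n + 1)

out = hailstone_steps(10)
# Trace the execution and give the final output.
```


hailstone_steps(10)
10 is even -> hailstone_steps(5)
5 is odd -> 3*5+1 = 16 -> hailstone_steps(16)
16 is even -> hailstone_steps(8)
8 is even -> hailstone_steps(4)
4 is even -> hailstone_steps(2)
2 is even -> hailstone_steps(1)
Reached 1 after 6 steps
= 6


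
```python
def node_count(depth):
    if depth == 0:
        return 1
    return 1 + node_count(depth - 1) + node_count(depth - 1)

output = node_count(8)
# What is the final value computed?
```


node_count(8)
= 1 + node_count(7) + node_count(7)
= 1 + 2 * node_count(7)
node_count(k) = 2^(k+1) - 1
node_count(0) = 1
node_count(1) = 3
node_count(2) = 7
node_count(3) = 15
node_count(4) = 31
node_count(8) = 2^9 - 1 = 511


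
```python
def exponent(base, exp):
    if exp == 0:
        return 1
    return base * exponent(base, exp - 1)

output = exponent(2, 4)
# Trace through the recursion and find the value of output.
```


exponent(2, 4)
= 2 * exponent(2, 3)
= 2 * 2 * exponent(2, 2)
= 2 * 2 * 2 * exponent(2, 1)
= 2 * 2 * 2 * 2 * exponent(2, 0)
= 2 * 2 * 2 * 2 * 1
= 16


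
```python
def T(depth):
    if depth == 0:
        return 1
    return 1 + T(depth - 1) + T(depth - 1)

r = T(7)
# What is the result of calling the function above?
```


T(7)
= 1 + T(6) + T(6)
= 1 + 2 * T(6)
T(k) = 2^(k+1) - 1
T(0) = 1
T(1) = 3
T(2) = 7
T(3) = 15
T(4) = 31
T(7) = 2^8 - 1 = 255


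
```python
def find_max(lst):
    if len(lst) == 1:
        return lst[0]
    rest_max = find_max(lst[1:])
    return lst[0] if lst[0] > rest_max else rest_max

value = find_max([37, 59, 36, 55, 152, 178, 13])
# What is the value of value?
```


find_max([37, 59, 36, 55, 152, 178, 13])
= compare 37 with find_max([59, 36, 55, 152, 178, 13])
= compare 59 with find_max([36, 55, 152, 178, 13])
= compare 36 with find_max([55, 152, 178, 13])
= compare 55 with find_max([152, 178, 13])
= compare 152 with find_max([178, 13])
= compare 178 with find_max([13])
Base: find_max([13]) = 13
compare 178 with 13: max = 178
compare 152 with 178: max = 178
compare 55 with 178: max = 178
compare 36 with 178: max = 178
compare 59 with 178: max = 178
compare 37 with 178: max = 178
= 178


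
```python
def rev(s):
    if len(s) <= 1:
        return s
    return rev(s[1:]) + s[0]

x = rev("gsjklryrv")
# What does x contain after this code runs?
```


rev("gsjklryrv")
= rev("sjklryrv") + "g"
= rev("jklryrv") + "s" + "g"
= rev("klryrv") + "j" + "s" + "g"
= rev("lryrv") + "k" + "j" + "s" + "g"
= rev("ryrv") + "l" + "k" + "j" + "s" + "g"
= rev("yrv") + "r" + "l" + "k" + "j" + "s" + "g"
= rev("rv") + "y" + "r" + "l" + "k" + "j" + "s" + "g"
= rev("v") + "r" + "y" + "r" + "l" + "k" + "j" + "s" + "g"
= "v" + "r" + "y" + "r" + "l" + "k" + "j" + "s" + "g"
= "vryrlkjsg"


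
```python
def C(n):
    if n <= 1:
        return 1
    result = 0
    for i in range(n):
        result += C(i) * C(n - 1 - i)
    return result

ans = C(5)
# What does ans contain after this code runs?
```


C(5)
= sum of C(i) * C(5-1-i) for i in 0..4
First compute sub-values bottom-up:
  C(0) = 1, C(1) = 1
  C(2) = 1*1 + 1*1 = 2
  C(3) = 1*2 + 1*1 + 2*1 = 5
  C(4) = 1*5 + 1*2 + 2*1 + 5*1 = 14
Now C(5):
  C(0)*C(4) = 1*14 = 14
  C(1)*C(3) = 1*5 = 5
  C(2)*C(2) = 2*2 = 4
  C(3)*C(1) = 5*1 = 5
  C(4)*C(0) = 14*1 = 14
= 14 + 5 + 4 + 5 + 14
= 42


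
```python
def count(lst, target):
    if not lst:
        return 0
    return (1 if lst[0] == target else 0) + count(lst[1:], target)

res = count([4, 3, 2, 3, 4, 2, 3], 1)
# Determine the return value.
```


count([4, 3, 2, 3, 4, 2, 3], 1)
lst[0]=4 != 1: 0 + count([3, 2, 3, 4, 2, 3], 1)
lst[0]=3 != 1: 0 + count([2, 3, 4, 2, 3], 1)
lst[0]=2 != 1: 0 + count([3, 4, 2, 3], 1)
lst[0]=3 != 1: 0 + count([4, 2, 3], 1)
lst[0]=4 != 1: 0 + count([2, 3], 1)
lst[0]=2 != 1: 0 + count([3], 1)
lst[0]=3 != 1: 0 + count([], 1)
= 0


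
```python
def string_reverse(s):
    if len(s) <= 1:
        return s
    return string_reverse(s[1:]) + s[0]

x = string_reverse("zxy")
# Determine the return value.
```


string_reverse("zxy")
= string_reverse("xy") + "z"
= string_reverse("y") + "x" + "z"
= "y" + "x" + "z"
= "yxz"


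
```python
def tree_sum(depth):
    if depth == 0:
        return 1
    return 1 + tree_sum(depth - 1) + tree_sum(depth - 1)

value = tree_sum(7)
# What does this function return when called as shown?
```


tree_sum(7)
= 1 + tree_sum(6) + tree_sum(6)
= 1 + 2 * tree_sum(6)
tree_sum(k) = 2^(k+1) - 1
tree_sum(0) = 1
tree_sum(1) = 3
tree_sum(2) = 7
tree_sum(3) = 15
tree_sum(4) = 31
tree_sum(7) = 2^8 - 1 = 255


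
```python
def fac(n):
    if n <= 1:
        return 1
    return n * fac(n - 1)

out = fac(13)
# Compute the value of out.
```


fac(13)
= 13 * fac(12)
= 13 * 12 * fac(11)
= 13 * 12 * 11 * fac(10)
= 13 * 12 * 11 * 10 * fac(9)
= 13 * 12 * 11 * 10 * 9 * fac(8)
= 13 * 12 * 11 * 10 * 9 * 8 * fac(7)
= 13 * 12 * 11 * 10 * 9 * 8 * 7 * fac(6)
= 13 * 12 * 11 * 10 * 9 * 8 * 7 * 6 * fac(5)
= 13 * 12 * 11 * 10 * 9 * 8 * 7 * 6 * 5 * fac(4)
= 13 * 12 * 11 * 10 * 9 * 8 * 7 * 6 * 5 * 4 * fac(3)
= 13 * 12 * 11 * 10 * 9 * 8 * 7 * 6 * 5 * 4 * 3 * fac(2)
= 13 * 12 * 11 * 10 * 9 * 8 * 7 * 6 * 5 * 4 * 3 * 2 * fac(1)
= 13 * 12 * 11 * 10 * 9 * 8 * 7 * 6 * 5 * 4 * 3 * 2 * 1
= 6227020800


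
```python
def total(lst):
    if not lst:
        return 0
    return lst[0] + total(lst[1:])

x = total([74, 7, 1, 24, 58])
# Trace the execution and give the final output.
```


total([74, 7, 1, 24, 58])
= 74 + total([7, 1, 24, 58])
= 74 + 7 + total([1, 24, 58])
= 74 + 7 + 1 + total([24, 58])
= 74 + 7 + 1 + 24 + total([58])
= 74 + 7 + 1 + 24 + 58 + total([])
= 74 + 7 + 1 + 24 + 58 + 0
= 164


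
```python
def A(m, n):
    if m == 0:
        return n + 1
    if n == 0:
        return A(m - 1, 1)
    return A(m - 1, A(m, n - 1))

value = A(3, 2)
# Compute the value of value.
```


A(3, 2)
= A(2, A(3, 1))
First compute A(3, 1) = 13
= A(2, 13)
= 29


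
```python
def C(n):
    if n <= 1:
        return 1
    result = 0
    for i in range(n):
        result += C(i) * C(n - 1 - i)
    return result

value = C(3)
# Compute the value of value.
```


C(3)
= sum of C(i) * C(3-1-i) for i in 0..2
First compute sub-values bottom-up:
  C(0) = 1, C(1) = 1
  C(2) = 1*1 + 1*1 = 2
Now C(3):
  C(0)*C(2) = 1*2 = 2
  C(1)*C(1) = 1*1 = 1
  C(2)*C(0) = 2*1 = 2
= 2 + 1 + 2
= 5


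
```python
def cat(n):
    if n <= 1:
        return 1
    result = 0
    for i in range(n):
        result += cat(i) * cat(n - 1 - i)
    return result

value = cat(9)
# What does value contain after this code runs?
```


cat(9)
= sum of cat(i) * cat(9-1-i) for i in 0..8
First compute sub-values bottom-up:
  cat(0) = 1, cat(1) = 1
  cat(2) = 1*1 + 1*1 = 2
  cat(3) = 1*2 + 1*1 + 2*1 = 5
  cat(4) = 1*5 + 1*2 + 2*1 + 5*1 = 14
  cat(5) = 1*14 + 1*5 + 2*2 + 5*1 + 14*1 = 42
  cat(6) = 1*42 + 1*14 + 2*5 + 5*2 + 14*1 + 42*1 = 132
  cat(7) = 1*132 + 1*42 + 2*14 + 5*5 + 14*2 + 42*1 + 132*1 = 429
  cat(8) = 1*429 + 1*132 + 2*42 + 5*14 + 14*5 + 42*2 + 132*1 + 429*1 = 1430
Now cat(9):
  cat(0)*cat(8) = 1*1430 = 1430
  cat(1)*cat(7) = 1*429 = 429
  cat(2)*cat(6) = 2*132 = 264
  cat(3)*cat(5) = 5*42 = 210
  cat(4)*cat(4) = 14*14 = 196
  cat(5)*cat(3) = 42*5 = 210
  cat(6)*cat(2) = 132*2 = 264
  cat(7)*cat(1) = 429*1 = 429
  cat(8)*cat(0) = 1430*1 = 1430
= 1430 + 429 + 264 + 210 + 196 + 210 + 264 + 429 + 1430
= 4862


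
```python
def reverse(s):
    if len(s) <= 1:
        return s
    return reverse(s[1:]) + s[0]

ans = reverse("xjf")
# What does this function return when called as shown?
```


reverse("xjf")
= reverse("jf") + "x"
= reverse("f") + "j" + "x"
= "f" + "j" + "x"
= "fjx"


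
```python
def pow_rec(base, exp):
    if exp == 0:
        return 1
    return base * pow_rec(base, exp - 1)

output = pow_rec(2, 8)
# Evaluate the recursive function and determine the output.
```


pow_rec(2, 8)
= 2 * pow_rec(2, 7)
= 2 * 2 * pow_rec(2, 6)
= 2 * 2 * 2 * pow_rec(2, 5)
= 2 * 2 * 2 * 2 * pow_rec(2, 4)
= 2 * 2 * 2 * 2 * 2 * pow_rec(2, 3)
= 2 * 2 * 2 * 2 * 2 * 2 * pow_rec(2, 2)
= 2 * 2 * 2 * 2 * 2 * 2 * 2 * pow_rec(2, 1)
= 2 * 2 * 2 * 2 * 2 * 2 * 2 * 2 * pow_rec(2, 0)
= 2 * 2 * 2 * 2 * 2 * 2 * 2 * 2 * 1
= 256


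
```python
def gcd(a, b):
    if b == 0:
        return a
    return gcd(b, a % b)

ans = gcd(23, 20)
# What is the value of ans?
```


gcd(23, 20)
= gcd(20, 23 % 20) = gcd(20, 3)
= gcd(3, 20 % 3) = gcd(3, 2)
= gcd(2, 3 % 2) = gcd(2, 1)
= gcd(1, 2 % 1) = gcd(1, 0)
b == 0, return a = 1


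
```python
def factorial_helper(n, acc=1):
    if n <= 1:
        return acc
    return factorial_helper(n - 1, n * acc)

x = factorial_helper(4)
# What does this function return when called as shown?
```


factorial_helper(4, 1)
= factorial_helper(3, 4 * 1) = factorial_helper(3, 4)
= factorial_helper(2, 3 * 4) = factorial_helper(2, 12)
= factorial_helper(1, 2 * 12) = factorial_helper(1, 24)
n <= 1, return acc = 24


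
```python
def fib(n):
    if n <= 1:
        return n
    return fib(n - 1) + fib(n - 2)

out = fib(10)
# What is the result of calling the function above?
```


fib(10)
= fib(9) + fib(8)
= (fib(8) + fib(7)) + fib(8)
Computing bottom-up: fib(0)=0, fib(1)=1, fib(2)=1, fib(3)=2, fib(4)=3, fib(5)=5, fib(6)=8, fib(7)=13, fib(8)=21, fib(9)=34, fib(10)=55
= 55


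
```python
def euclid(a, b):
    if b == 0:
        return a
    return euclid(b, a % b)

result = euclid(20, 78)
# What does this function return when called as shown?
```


euclid(20, 78)
= euclid(78, 20 % 78) = euclid(78, 20)
= euclid(20, 78 % 20) = euclid(20, 18)
= euclid(18, 20 % 18) = euclid(18, 2)
= euclid(2, 18 % 2) = euclid(2, 0)
b == 0, return a = 2


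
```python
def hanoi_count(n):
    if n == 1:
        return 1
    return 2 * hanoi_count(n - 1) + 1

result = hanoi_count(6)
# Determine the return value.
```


hanoi_count(6)
= 2 * hanoi_count(5) + 1
= 2 * (2 * hanoi_count(4) + 1) + 1
= 2 * (2 * (2 * hanoi_count(3) + 1) + 1) + 1
= 2 * (2 * (2 * (2 * hanoi_count(2) + 1) + 1) + 1) + 1
= 2 * (2 * (2 * (2 * (2 * hanoi_count(1) + 1) + 1) + 1) + 1) + 1
Now compute bottom-up:
hanoi_count(1) = 1
hanoi_count(2) = 2 * 1 + 1 = 3
hanoi_count(3) = 2 * 3 + 1 = 7
hanoi_count(4) = 2 * 7 + 1 = 15
hanoi_count(5) = 2 * 15 + 1 = 31
hanoi_count(6) = 2 * 31 + 1 = 63
= 63


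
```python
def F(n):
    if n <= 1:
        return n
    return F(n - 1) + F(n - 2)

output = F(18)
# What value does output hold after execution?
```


F(18)
= F(17) + F(16)
= (F(16) + F(15)) + F(16)
Computing bottom-up: F(0)=0, F(1)=1, F(2)=1, F(3)=2, F(4)=3, F(5)=5, F(6)=8, F(7)=13, F(8)=21, F(9)=34, F(10)=55, F(11)=89, F(12)=144, F(13)=233, F(14)=377, F(15)=610, F(16)=987, F(17)=1597, F(18)=2584
= 2584


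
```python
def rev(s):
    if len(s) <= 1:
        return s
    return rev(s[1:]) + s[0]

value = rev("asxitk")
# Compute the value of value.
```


rev("asxitk")
= rev("sxitk") + "a"
= rev("xitk") + "s" + "a"
= rev("itk") + "x" + "s" + "a"
= rev("tk") + "i" + "x" + "s" + "a"
= rev("k") + "t" + "i" + "x" + "s" + "a"
= "k" + "t" + "i" + "x" + "s" + "a"
= "ktixsa"


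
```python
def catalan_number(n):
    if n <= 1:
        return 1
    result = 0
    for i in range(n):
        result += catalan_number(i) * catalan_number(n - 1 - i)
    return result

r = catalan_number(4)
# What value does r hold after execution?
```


catalan_number(4)
= sum of catalan_number(i) * catalan_number(4-1-i) for i in 0..3
First compute sub-values bottom-up:
  catalan_number(0) = 1, catalan_number(1) = 1
  catalan_number(2) = 1*1 + 1*1 = 2
  catalan_number(3) = 1*2 + 1*1 + 2*1 = 5
Now catalan_number(4):
  catalan_number(0)*catalan_number(3) = 1*5 = 5
  catalan_number(1)*catalan_number(2) = 1*2 = 2
  catalan_number(2)*catalan_number(1) = 2*1 = 2
  catalan_number(3)*catalan_number(0) = 5*1 = 5
= 5 + 2 + 2 + 5
= 14


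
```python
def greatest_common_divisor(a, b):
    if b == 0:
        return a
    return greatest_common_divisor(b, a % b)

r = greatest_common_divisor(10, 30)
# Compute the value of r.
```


greatest_common_divisor(10, 30)
= greatest_common_divisor(30, 10 % 30) = greatest_common_divisor(30, 10)
= greatest_common_divisor(10, 30 % 10) = greatest_common_divisor(10, 0)
b == 0, return a = 10


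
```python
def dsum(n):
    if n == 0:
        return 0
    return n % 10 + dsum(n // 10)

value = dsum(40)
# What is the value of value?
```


dsum(40)
= 0 + dsum(4)
= 0 + 4 + dsum(0)
= 0 + 4 + 0
= 4


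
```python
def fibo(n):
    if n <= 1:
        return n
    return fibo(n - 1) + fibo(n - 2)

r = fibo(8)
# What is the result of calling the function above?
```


fibo(8)
= fibo(7) + fibo(6)
= (fibo(6) + fibo(5)) + fibo(6)
Computing bottom-up: fibo(0)=0, fibo(1)=1, fibo(2)=1, fibo(3)=2, fibo(4)=3, fibo(5)=5, fibo(6)=8, fibo(7)=13, fibo(8)=21
= 21


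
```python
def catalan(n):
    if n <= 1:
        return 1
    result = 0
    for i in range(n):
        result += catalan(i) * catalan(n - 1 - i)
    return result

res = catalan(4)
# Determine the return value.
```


catalan(4)
= sum of catalan(i) * catalan(4-1-i) for i in 0..3
First compute sub-values bottom-up:
  catalan(0) = 1, catalan(1) = 1
  catalan(2) = 1*1 + 1*1 = 2
  catalan(3) = 1*2 + 1*1 + 2*1 = 5
Now catalan(4):
  catalan(0)*catalan(3) = 1*5 = 5
  catalan(1)*catalan(2) = 1*2 = 2
  catalan(2)*catalan(1) = 2*1 = 2
  catalan(3)*catalan(0) = 5*1 = 5
= 5 + 2 + 2 + 5
= 14


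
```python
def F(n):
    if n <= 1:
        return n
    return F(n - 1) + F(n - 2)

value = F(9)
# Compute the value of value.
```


F(9)
= F(8) + F(7)
= (F(7) + F(6)) + F(7)
Computing bottom-up: F(0)=0, F(1)=1, F(2)=1, F(3)=2, F(4)=3, F(5)=5, F(6)=8, F(7)=13, F(8)=21, F(9)=34
= 34
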